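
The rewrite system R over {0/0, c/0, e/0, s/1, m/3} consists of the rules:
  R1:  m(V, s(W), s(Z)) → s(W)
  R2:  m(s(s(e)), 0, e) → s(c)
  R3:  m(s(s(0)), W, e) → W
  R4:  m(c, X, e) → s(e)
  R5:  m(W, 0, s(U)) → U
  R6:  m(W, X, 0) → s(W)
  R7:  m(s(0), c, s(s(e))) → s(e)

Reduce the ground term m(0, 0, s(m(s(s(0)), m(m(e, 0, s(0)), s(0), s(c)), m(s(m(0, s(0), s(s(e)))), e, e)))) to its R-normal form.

s(0)

1. m(0, 0, s(m(s(s(0)), m(m(e, 0, s(0)), s(0), s(c)), m(s(m(0, s(0), s(s(e)))), e, e))))  →  m(s(s(0)), m(m(e, 0, s(0)), s(0), s(c)), m(s(m(0, s(0), s(s(e)))), e, e))   [R5 at ε]
2. m(s(s(0)), m(m(e, 0, s(0)), s(0), s(c)), m(s(m(0, s(0), s(s(e)))), e, e))  →  m(s(s(0)), s(0), m(s(m(0, s(0), s(s(e)))), e, e))   [R1 at 2]
3. m(s(s(0)), s(0), m(s(m(0, s(0), s(s(e)))), e, e))  →  m(s(s(0)), s(0), m(s(s(0)), e, e))   [R1 at 3.1.1]
4. m(s(s(0)), s(0), m(s(s(0)), e, e))  →  m(s(s(0)), s(0), e)   [R3 at 3]
5. m(s(s(0)), s(0), e)  →  s(0)   [R3 at ε]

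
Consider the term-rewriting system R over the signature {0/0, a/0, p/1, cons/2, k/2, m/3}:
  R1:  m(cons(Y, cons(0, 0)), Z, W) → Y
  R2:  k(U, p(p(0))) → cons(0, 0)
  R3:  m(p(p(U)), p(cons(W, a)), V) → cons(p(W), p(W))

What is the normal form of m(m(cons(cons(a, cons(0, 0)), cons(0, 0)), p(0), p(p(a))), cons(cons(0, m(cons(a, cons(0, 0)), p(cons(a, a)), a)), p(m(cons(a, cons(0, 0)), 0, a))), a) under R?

1. m(m(cons(cons(a, cons(0, 0)), cons(0, 0)), p(0), p(p(a))), cons(cons(0, m(cons(a, cons(0, 0)), p(cons(a, a)), a)), p(m(cons(a, cons(0, 0)), 0, a))), a)  →  m(cons(a, cons(0, 0)), cons(cons(0, m(cons(a, cons(0, 0)), p(cons(a, a)), a)), p(m(cons(a, cons(0, 0)), 0, a))), a)   [R1 at 1]
2. m(cons(a, cons(0, 0)), cons(cons(0, m(cons(a, cons(0, 0)), p(cons(a, a)), a)), p(m(cons(a, cons(0, 0)), 0, a))), a)  →  a   [R1 at ε]

a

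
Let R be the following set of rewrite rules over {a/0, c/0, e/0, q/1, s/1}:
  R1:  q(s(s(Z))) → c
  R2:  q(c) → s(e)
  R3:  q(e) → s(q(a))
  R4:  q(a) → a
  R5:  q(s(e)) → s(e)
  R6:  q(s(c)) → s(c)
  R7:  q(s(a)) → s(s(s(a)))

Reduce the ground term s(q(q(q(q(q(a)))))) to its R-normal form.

s(a)

1. s(q(q(q(q(q(a))))))  →  s(q(q(q(q(a)))))   [R4 at 1.1.1.1.1]
2. s(q(q(q(q(a)))))  →  s(q(q(q(a))))   [R4 at 1.1.1.1]
3. s(q(q(q(a))))  →  s(q(q(a)))   [R4 at 1.1.1]
4. s(q(q(a)))  →  s(q(a))   [R4 at 1.1]
5. s(q(a))  →  s(a)   [R4 at 1]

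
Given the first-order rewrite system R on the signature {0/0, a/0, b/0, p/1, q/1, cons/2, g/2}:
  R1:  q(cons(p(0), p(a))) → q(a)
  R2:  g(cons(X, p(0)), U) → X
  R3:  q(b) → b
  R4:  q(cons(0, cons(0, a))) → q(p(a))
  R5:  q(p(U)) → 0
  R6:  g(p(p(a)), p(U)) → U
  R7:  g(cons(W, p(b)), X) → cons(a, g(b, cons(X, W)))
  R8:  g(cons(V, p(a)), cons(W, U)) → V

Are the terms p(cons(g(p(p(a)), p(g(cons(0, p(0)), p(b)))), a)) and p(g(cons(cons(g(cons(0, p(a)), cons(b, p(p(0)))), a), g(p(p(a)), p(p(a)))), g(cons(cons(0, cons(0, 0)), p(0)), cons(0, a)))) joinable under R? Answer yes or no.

Reduce t₁ = p(cons(g(p(p(a)), p(g(cons(0, p(0)), p(b)))), a)):
1. p(cons(g(p(p(a)), p(g(cons(0, p(0)), p(b)))), a))  →  p(cons(g(cons(0, p(0)), p(b)), a))   [R6 at 1.1]
2. p(cons(g(cons(0, p(0)), p(b)), a))  →  p(cons(0, a))   [R2 at 1.1]

Reduce t₂ = p(g(cons(cons(g(cons(0, p(a)), cons(b, p(p(0)))), a), g(p(p(a)), p(p(a)))), g(cons(cons(0, cons(0, 0)), p(0)), cons(0, a)))):
1. p(g(cons(cons(g(cons(0, p(a)), cons(b, p(p(0)))), a), g(p(p(a)), p(p(a)))), g(cons(cons(0, cons(0, 0)), p(0)), cons(0, a))))  →  p(g(cons(cons(0, a), g(p(p(a)), p(p(a)))), g(cons(cons(0, cons(0, 0)), p(0)), cons(0, a))))   [R8 at 1.1.1.1]
2. p(g(cons(cons(0, a), g(p(p(a)), p(p(a)))), g(cons(cons(0, cons(0, 0)), p(0)), cons(0, a))))  →  p(g(cons(cons(0, a), p(a)), g(cons(cons(0, cons(0, 0)), p(0)), cons(0, a))))   [R6 at 1.1.2]
3. p(g(cons(cons(0, a), p(a)), g(cons(cons(0, cons(0, 0)), p(0)), cons(0, a))))  →  p(g(cons(cons(0, a), p(a)), cons(0, cons(0, 0))))   [R2 at 1.2]
4. p(g(cons(cons(0, a), p(a)), cons(0, cons(0, 0))))  →  p(cons(0, a))   [R8 at 1]

yes — NF(t₁) = p(cons(0, a)), NF(t₂) = p(cons(0, a))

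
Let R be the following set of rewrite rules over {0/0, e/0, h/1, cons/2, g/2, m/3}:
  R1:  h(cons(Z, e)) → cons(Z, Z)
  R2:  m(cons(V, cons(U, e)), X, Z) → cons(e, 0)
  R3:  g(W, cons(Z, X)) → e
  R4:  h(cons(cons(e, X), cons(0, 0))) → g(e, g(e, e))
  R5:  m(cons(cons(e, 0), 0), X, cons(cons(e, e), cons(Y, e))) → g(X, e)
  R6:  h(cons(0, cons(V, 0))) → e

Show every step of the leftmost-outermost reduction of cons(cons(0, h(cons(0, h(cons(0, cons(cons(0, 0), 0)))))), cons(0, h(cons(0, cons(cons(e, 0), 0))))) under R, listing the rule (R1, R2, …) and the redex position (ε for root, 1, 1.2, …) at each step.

cons(cons(0, cons(0, 0)), cons(0, e))

1. cons(cons(0, h(cons(0, h(cons(0, cons(cons(0, 0), 0)))))), cons(0, h(cons(0, cons(cons(e, 0), 0)))))  →  cons(cons(0, h(cons(0, e))), cons(0, h(cons(0, cons(cons(e, 0), 0)))))   [R6 at 1.2.1.2]
2. cons(cons(0, h(cons(0, e))), cons(0, h(cons(0, cons(cons(e, 0), 0)))))  →  cons(cons(0, cons(0, 0)), cons(0, h(cons(0, cons(cons(e, 0), 0)))))   [R1 at 1.2]
3. cons(cons(0, cons(0, 0)), cons(0, h(cons(0, cons(cons(e, 0), 0)))))  →  cons(cons(0, cons(0, 0)), cons(0, e))   [R6 at 2.2]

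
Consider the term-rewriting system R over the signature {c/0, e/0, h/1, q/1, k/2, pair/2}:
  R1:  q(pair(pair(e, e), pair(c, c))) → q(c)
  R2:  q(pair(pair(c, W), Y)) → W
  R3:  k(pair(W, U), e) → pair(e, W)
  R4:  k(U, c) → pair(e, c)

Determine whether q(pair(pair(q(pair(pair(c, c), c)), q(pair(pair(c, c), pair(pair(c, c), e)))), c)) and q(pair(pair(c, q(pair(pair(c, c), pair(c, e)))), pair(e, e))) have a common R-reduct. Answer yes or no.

Reduce t₁ = q(pair(pair(q(pair(pair(c, c), c)), q(pair(pair(c, c), pair(pair(c, c), e)))), c)):
1. q(pair(pair(q(pair(pair(c, c), c)), q(pair(pair(c, c), pair(pair(c, c), e)))), c))  →  q(pair(pair(c, q(pair(pair(c, c), pair(pair(c, c), e)))), c))   [R2 at 1.1.1]
2. q(pair(pair(c, q(pair(pair(c, c), pair(pair(c, c), e)))), c))  →  q(pair(pair(c, c), pair(pair(c, c), e)))   [R2 at ε]
3. q(pair(pair(c, c), pair(pair(c, c), e)))  →  c   [R2 at ε]

Reduce t₂ = q(pair(pair(c, q(pair(pair(c, c), pair(c, e)))), pair(e, e))):
1. q(pair(pair(c, q(pair(pair(c, c), pair(c, e)))), pair(e, e)))  →  q(pair(pair(c, c), pair(c, e)))   [R2 at ε]
2. q(pair(pair(c, c), pair(c, e)))  →  c   [R2 at ε]

yes — NF(t₁) = c, NF(t₂) = c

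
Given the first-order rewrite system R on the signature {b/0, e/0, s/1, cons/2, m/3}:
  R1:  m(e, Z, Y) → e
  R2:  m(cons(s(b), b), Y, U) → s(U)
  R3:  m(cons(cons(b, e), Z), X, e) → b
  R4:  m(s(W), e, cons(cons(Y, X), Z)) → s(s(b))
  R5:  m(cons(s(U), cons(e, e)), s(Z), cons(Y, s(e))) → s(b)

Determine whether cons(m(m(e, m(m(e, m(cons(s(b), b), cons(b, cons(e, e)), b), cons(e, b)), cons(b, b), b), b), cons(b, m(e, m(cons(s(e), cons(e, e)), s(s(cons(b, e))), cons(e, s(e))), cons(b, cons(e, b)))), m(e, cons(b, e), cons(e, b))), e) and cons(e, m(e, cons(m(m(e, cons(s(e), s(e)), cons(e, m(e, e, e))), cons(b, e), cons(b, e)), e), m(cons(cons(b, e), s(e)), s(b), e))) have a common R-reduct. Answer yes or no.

yes — NF(t₁) = cons(e, e), NF(t₂) = cons(e, e)

Reduce t₁ = cons(m(m(e, m(m(e, m(cons(s(b), b), cons(b, cons(e, e)), b), cons(e, b)), cons(b, b), b), b), cons(b, m(e, m(cons(s(e), cons(e, e)), s(s(cons(b, e))), cons(e, s(e))), cons(b, cons(e, b)))), m(e, cons(b, e), cons(e, b))), e):
1. cons(m(m(e, m(m(e, m(cons(s(b), b), cons(b, cons(e, e)), b), cons(e, b)), cons(b, b), b), b), cons(b, m(e, m(cons(s(e), cons(e, e)), s(s(cons(b, e))), cons(e, s(e))), cons(b, cons(e, b)))), m(e, cons(b, e), cons(e, b))), e)  →  cons(m(e, cons(b, m(e, m(cons(s(e), cons(e, e)), s(s(cons(b, e))), cons(e, s(e))), cons(b, cons(e, b)))), m(e, cons(b, e), cons(e, b))), e)   [R1 at 1.1]
2. cons(m(e, cons(b, m(e, m(cons(s(e), cons(e, e)), s(s(cons(b, e))), cons(e, s(e))), cons(b, cons(e, b)))), m(e, cons(b, e), cons(e, b))), e)  →  cons(e, e)   [R1 at 1]

Reduce t₂ = cons(e, m(e, cons(m(m(e, cons(s(e), s(e)), cons(e, m(e, e, e))), cons(b, e), cons(b, e)), e), m(cons(cons(b, e), s(e)), s(b), e))):
1. cons(e, m(e, cons(m(m(e, cons(s(e), s(e)), cons(e, m(e, e, e))), cons(b, e), cons(b, e)), e), m(cons(cons(b, e), s(e)), s(b), e)))  →  cons(e, e)   [R1 at 2]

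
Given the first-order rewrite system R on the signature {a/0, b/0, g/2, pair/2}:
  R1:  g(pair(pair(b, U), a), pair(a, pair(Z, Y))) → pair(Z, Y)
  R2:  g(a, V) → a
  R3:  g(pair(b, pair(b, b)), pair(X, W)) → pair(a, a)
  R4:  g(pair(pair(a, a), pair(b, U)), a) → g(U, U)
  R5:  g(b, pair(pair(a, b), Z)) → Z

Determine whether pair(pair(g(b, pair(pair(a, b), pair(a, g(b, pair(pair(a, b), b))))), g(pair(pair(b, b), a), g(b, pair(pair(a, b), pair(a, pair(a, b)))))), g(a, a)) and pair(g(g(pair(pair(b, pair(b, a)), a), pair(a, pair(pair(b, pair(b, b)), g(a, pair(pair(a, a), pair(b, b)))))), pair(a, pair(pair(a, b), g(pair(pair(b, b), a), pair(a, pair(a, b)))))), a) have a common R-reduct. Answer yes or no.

yes — NF(t₁) = pair(pair(pair(a, b), pair(a, b)), a), NF(t₂) = pair(pair(pair(a, b), pair(a, b)), a)

Reduce t₁ = pair(pair(g(b, pair(pair(a, b), pair(a, g(b, pair(pair(a, b), b))))), g(pair(pair(b, b), a), g(b, pair(pair(a, b), pair(a, pair(a, b)))))), g(a, a)):
1. pair(pair(g(b, pair(pair(a, b), pair(a, g(b, pair(pair(a, b), b))))), g(pair(pair(b, b), a), g(b, pair(pair(a, b), pair(a, pair(a, b)))))), g(a, a))  →  pair(pair(pair(a, g(b, pair(pair(a, b), b))), g(pair(pair(b, b), a), g(b, pair(pair(a, b), pair(a, pair(a, b)))))), g(a, a))   [R5 at 1.1]
2. pair(pair(pair(a, g(b, pair(pair(a, b), b))), g(pair(pair(b, b), a), g(b, pair(pair(a, b), pair(a, pair(a, b)))))), g(a, a))  →  pair(pair(pair(a, b), g(pair(pair(b, b), a), g(b, pair(pair(a, b), pair(a, pair(a, b)))))), g(a, a))   [R5 at 1.1.2]
3. pair(pair(pair(a, b), g(pair(pair(b, b), a), g(b, pair(pair(a, b), pair(a, pair(a, b)))))), g(a, a))  →  pair(pair(pair(a, b), g(pair(pair(b, b), a), pair(a, pair(a, b)))), g(a, a))   [R5 at 1.2.2]
4. pair(pair(pair(a, b), g(pair(pair(b, b), a), pair(a, pair(a, b)))), g(a, a))  →  pair(pair(pair(a, b), pair(a, b)), g(a, a))   [R1 at 1.2]
5. pair(pair(pair(a, b), pair(a, b)), g(a, a))  →  pair(pair(pair(a, b), pair(a, b)), a)   [R2 at 2]

Reduce t₂ = pair(g(g(pair(pair(b, pair(b, a)), a), pair(a, pair(pair(b, pair(b, b)), g(a, pair(pair(a, a), pair(b, b)))))), pair(a, pair(pair(a, b), g(pair(pair(b, b), a), pair(a, pair(a, b)))))), a):
1. pair(g(g(pair(pair(b, pair(b, a)), a), pair(a, pair(pair(b, pair(b, b)), g(a, pair(pair(a, a), pair(b, b)))))), pair(a, pair(pair(a, b), g(pair(pair(b, b), a), pair(a, pair(a, b)))))), a)  →  pair(g(pair(pair(b, pair(b, b)), g(a, pair(pair(a, a), pair(b, b)))), pair(a, pair(pair(a, b), g(pair(pair(b, b), a), pair(a, pair(a, b)))))), a)   [R1 at 1.1]
2. pair(g(pair(pair(b, pair(b, b)), g(a, pair(pair(a, a), pair(b, b)))), pair(a, pair(pair(a, b), g(pair(pair(b, b), a), pair(a, pair(a, b)))))), a)  →  pair(g(pair(pair(b, pair(b, b)), a), pair(a, pair(pair(a, b), g(pair(pair(b, b), a), pair(a, pair(a, b)))))), a)   [R2 at 1.1.2]
3. pair(g(pair(pair(b, pair(b, b)), a), pair(a, pair(pair(a, b), g(pair(pair(b, b), a), pair(a, pair(a, b)))))), a)  →  pair(pair(pair(a, b), g(pair(pair(b, b), a), pair(a, pair(a, b)))), a)   [R1 at 1]
4. pair(pair(pair(a, b), g(pair(pair(b, b), a), pair(a, pair(a, b)))), a)  →  pair(pair(pair(a, b), pair(a, b)), a)   [R1 at 1.2]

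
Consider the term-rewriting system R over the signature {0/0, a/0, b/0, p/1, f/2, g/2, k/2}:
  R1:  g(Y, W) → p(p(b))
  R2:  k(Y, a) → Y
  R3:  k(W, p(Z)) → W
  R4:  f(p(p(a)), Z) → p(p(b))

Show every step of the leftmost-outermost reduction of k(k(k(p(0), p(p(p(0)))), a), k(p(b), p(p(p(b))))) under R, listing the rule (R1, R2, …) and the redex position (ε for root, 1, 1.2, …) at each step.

1. k(k(k(p(0), p(p(p(0)))), a), k(p(b), p(p(p(b)))))  →  k(k(p(0), p(p(p(0)))), k(p(b), p(p(p(b)))))   [R2 at 1]
2. k(k(p(0), p(p(p(0)))), k(p(b), p(p(p(b)))))  →  k(p(0), k(p(b), p(p(p(b)))))   [R3 at 1]
3. k(p(0), k(p(b), p(p(p(b)))))  →  k(p(0), p(b))   [R3 at 2]
4. k(p(0), p(b))  →  p(0)   [R3 at ε]

p(0)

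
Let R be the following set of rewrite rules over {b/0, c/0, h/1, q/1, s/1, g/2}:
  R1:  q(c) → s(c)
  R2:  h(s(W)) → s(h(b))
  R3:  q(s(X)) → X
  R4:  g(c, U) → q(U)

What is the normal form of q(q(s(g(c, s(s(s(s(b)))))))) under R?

s(s(b))

1. q(q(s(g(c, s(s(s(s(b))))))))  →  q(g(c, s(s(s(s(b))))))   [R3 at 1]
2. q(g(c, s(s(s(s(b))))))  →  q(q(s(s(s(s(b))))))   [R4 at 1]
3. q(q(s(s(s(s(b))))))  →  q(s(s(s(b))))   [R3 at 1]
4. q(s(s(s(b))))  →  s(s(b))   [R3 at ε]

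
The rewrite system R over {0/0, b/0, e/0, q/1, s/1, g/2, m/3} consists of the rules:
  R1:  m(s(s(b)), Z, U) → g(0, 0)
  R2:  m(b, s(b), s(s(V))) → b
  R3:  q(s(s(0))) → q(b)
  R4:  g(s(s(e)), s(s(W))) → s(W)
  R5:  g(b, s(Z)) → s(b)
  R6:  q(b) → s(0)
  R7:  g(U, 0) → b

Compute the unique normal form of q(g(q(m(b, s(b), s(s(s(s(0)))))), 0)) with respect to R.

s(0)

1. q(g(q(m(b, s(b), s(s(s(s(0)))))), 0))  →  q(b)   [R7 at 1]
2. q(b)  →  s(0)   [R6 at ε]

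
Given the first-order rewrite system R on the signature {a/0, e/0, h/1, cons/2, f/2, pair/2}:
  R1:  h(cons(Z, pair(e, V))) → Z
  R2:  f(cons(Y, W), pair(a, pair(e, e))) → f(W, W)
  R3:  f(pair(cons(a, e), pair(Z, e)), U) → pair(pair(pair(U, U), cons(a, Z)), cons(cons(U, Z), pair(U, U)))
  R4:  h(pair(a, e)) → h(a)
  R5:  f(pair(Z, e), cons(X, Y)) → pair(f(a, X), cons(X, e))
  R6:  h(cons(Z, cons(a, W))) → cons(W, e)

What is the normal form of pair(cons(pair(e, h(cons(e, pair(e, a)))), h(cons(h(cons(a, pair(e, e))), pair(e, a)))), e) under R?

1. pair(cons(pair(e, h(cons(e, pair(e, a)))), h(cons(h(cons(a, pair(e, e))), pair(e, a)))), e)  →  pair(cons(pair(e, e), h(cons(h(cons(a, pair(e, e))), pair(e, a)))), e)   [R1 at 1.1.2]
2. pair(cons(pair(e, e), h(cons(h(cons(a, pair(e, e))), pair(e, a)))), e)  →  pair(cons(pair(e, e), h(cons(a, pair(e, e)))), e)   [R1 at 1.2]
3. pair(cons(pair(e, e), h(cons(a, pair(e, e)))), e)  →  pair(cons(pair(e, e), a), e)   [R1 at 1.2]

pair(cons(pair(e, e), a), e)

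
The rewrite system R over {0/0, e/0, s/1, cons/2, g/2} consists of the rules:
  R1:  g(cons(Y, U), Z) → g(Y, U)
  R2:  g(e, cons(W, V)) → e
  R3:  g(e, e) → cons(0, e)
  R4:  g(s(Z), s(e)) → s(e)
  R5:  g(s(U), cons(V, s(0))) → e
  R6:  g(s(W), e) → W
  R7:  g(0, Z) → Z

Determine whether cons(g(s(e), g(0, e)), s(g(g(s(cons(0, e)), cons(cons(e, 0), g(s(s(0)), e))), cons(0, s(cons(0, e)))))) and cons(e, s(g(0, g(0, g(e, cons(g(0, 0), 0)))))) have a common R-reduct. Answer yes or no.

Reduce t₁ = cons(g(s(e), g(0, e)), s(g(g(s(cons(0, e)), cons(cons(e, 0), g(s(s(0)), e))), cons(0, s(cons(0, e)))))):
1. cons(g(s(e), g(0, e)), s(g(g(s(cons(0, e)), cons(cons(e, 0), g(s(s(0)), e))), cons(0, s(cons(0, e))))))  →  cons(g(s(e), e), s(g(g(s(cons(0, e)), cons(cons(e, 0), g(s(s(0)), e))), cons(0, s(cons(0, e))))))   [R7 at 1.2]
2. cons(g(s(e), e), s(g(g(s(cons(0, e)), cons(cons(e, 0), g(s(s(0)), e))), cons(0, s(cons(0, e))))))  →  cons(e, s(g(g(s(cons(0, e)), cons(cons(e, 0), g(s(s(0)), e))), cons(0, s(cons(0, e))))))   [R6 at 1]
3. cons(e, s(g(g(s(cons(0, e)), cons(cons(e, 0), g(s(s(0)), e))), cons(0, s(cons(0, e))))))  →  cons(e, s(g(g(s(cons(0, e)), cons(cons(e, 0), s(0))), cons(0, s(cons(0, e))))))   [R6 at 2.1.1.2.2]
4. cons(e, s(g(g(s(cons(0, e)), cons(cons(e, 0), s(0))), cons(0, s(cons(0, e))))))  →  cons(e, s(g(e, cons(0, s(cons(0, e))))))   [R5 at 2.1.1]
5. cons(e, s(g(e, cons(0, s(cons(0, e))))))  →  cons(e, s(e))   [R2 at 2.1]

Reduce t₂ = cons(e, s(g(0, g(0, g(e, cons(g(0, 0), 0)))))):
1. cons(e, s(g(0, g(0, g(e, cons(g(0, 0), 0))))))  →  cons(e, s(g(0, g(e, cons(g(0, 0), 0)))))   [R7 at 2.1]
2. cons(e, s(g(0, g(e, cons(g(0, 0), 0)))))  →  cons(e, s(g(e, cons(g(0, 0), 0))))   [R7 at 2.1]
3. cons(e, s(g(e, cons(g(0, 0), 0))))  →  cons(e, s(e))   [R2 at 2.1]

yes — NF(t₁) = cons(e, s(e)), NF(t₂) = cons(e, s(e))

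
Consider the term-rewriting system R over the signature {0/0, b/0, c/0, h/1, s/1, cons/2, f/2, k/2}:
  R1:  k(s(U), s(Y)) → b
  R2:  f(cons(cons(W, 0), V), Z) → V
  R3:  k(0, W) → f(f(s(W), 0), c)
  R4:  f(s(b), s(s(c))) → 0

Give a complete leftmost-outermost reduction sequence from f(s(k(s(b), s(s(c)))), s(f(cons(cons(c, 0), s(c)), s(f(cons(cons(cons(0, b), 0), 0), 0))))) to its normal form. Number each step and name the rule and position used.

1. f(s(k(s(b), s(s(c)))), s(f(cons(cons(c, 0), s(c)), s(f(cons(cons(cons(0, b), 0), 0), 0)))))  →  f(s(b), s(f(cons(cons(c, 0), s(c)), s(f(cons(cons(cons(0, b), 0), 0), 0)))))   [R1 at 1.1]
2. f(s(b), s(f(cons(cons(c, 0), s(c)), s(f(cons(cons(cons(0, b), 0), 0), 0)))))  →  f(s(b), s(s(c)))   [R2 at 2.1]
3. f(s(b), s(s(c)))  →  0   [R4 at ε]

0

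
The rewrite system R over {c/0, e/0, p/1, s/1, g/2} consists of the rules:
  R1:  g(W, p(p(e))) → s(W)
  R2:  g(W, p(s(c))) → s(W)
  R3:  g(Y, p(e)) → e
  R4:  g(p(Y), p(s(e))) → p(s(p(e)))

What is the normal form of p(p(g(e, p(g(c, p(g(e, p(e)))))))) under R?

1. p(p(g(e, p(g(c, p(g(e, p(e))))))))  →  p(p(g(e, p(g(c, p(e))))))   [R3 at 1.1.2.1.2.1]
2. p(p(g(e, p(g(c, p(e))))))  →  p(p(g(e, p(e))))   [R3 at 1.1.2.1]
3. p(p(g(e, p(e))))  →  p(p(e))   [R3 at 1.1]

p(p(e))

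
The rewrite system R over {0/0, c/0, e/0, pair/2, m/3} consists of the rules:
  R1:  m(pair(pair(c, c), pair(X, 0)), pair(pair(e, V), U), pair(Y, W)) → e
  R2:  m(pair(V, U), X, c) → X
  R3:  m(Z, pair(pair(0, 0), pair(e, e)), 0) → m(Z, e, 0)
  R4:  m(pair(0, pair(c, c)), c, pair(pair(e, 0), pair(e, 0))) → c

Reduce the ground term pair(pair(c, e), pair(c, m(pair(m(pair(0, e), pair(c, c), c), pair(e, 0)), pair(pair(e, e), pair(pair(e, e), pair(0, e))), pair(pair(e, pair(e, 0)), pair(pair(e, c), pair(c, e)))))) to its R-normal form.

1. pair(pair(c, e), pair(c, m(pair(m(pair(0, e), pair(c, c), c), pair(e, 0)), pair(pair(e, e), pair(pair(e, e), pair(0, e))), pair(pair(e, pair(e, 0)), pair(pair(e, c), pair(c, e))))))  →  pair(pair(c, e), pair(c, m(pair(pair(c, c), pair(e, 0)), pair(pair(e, e), pair(pair(e, e), pair(0, e))), pair(pair(e, pair(e, 0)), pair(pair(e, c), pair(c, e))))))   [R2 at 2.2.1.1]
2. pair(pair(c, e), pair(c, m(pair(pair(c, c), pair(e, 0)), pair(pair(e, e), pair(pair(e, e), pair(0, e))), pair(pair(e, pair(e, 0)), pair(pair(e, c), pair(c, e))))))  →  pair(pair(c, e), pair(c, e))   [R1 at 2.2]

pair(pair(c, e), pair(c, e))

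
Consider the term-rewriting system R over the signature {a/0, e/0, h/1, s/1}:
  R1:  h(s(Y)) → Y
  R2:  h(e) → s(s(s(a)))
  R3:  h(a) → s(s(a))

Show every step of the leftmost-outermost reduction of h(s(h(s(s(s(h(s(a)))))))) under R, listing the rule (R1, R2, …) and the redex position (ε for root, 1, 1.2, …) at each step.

s(s(a))

1. h(s(h(s(s(s(h(s(a))))))))  →  h(s(s(s(h(s(a))))))   [R1 at ε]
2. h(s(s(s(h(s(a))))))  →  s(s(h(s(a))))   [R1 at ε]
3. s(s(h(s(a))))  →  s(s(a))   [R1 at 1.1]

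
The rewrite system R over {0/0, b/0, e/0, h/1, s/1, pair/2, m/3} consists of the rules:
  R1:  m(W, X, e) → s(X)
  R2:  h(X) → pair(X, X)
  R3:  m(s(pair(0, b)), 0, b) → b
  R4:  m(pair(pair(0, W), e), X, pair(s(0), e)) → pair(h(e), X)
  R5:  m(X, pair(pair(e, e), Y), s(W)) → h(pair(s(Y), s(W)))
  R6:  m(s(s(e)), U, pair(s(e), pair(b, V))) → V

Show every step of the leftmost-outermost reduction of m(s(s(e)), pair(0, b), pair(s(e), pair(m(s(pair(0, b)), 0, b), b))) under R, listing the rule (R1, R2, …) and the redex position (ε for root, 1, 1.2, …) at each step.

b

1. m(s(s(e)), pair(0, b), pair(s(e), pair(m(s(pair(0, b)), 0, b), b)))  →  m(s(s(e)), pair(0, b), pair(s(e), pair(b, b)))   [R3 at 3.2.1]
2. m(s(s(e)), pair(0, b), pair(s(e), pair(b, b)))  →  b   [R6 at ε]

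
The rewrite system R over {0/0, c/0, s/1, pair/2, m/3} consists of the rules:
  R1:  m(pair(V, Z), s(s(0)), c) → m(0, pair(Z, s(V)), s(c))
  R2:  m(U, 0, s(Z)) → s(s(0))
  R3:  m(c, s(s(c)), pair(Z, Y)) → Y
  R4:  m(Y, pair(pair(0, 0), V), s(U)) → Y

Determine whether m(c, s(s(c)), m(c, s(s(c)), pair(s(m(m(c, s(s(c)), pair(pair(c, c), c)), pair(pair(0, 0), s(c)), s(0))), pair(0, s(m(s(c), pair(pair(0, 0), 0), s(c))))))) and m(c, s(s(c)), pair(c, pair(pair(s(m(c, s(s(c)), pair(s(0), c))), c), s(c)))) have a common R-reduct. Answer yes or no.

Reduce t₁ = m(c, s(s(c)), m(c, s(s(c)), pair(s(m(m(c, s(s(c)), pair(pair(c, c), c)), pair(pair(0, 0), s(c)), s(0))), pair(0, s(m(s(c), pair(pair(0, 0), 0), s(c))))))):
1. m(c, s(s(c)), m(c, s(s(c)), pair(s(m(m(c, s(s(c)), pair(pair(c, c), c)), pair(pair(0, 0), s(c)), s(0))), pair(0, s(m(s(c), pair(pair(0, 0), 0), s(c)))))))  →  m(c, s(s(c)), pair(0, s(m(s(c), pair(pair(0, 0), 0), s(c)))))   [R3 at 3]
2. m(c, s(s(c)), pair(0, s(m(s(c), pair(pair(0, 0), 0), s(c)))))  →  s(m(s(c), pair(pair(0, 0), 0), s(c)))   [R3 at ε]
3. s(m(s(c), pair(pair(0, 0), 0), s(c)))  →  s(s(c))   [R4 at 1]

Reduce t₂ = m(c, s(s(c)), pair(c, pair(pair(s(m(c, s(s(c)), pair(s(0), c))), c), s(c)))):
1. m(c, s(s(c)), pair(c, pair(pair(s(m(c, s(s(c)), pair(s(0), c))), c), s(c))))  →  pair(pair(s(m(c, s(s(c)), pair(s(0), c))), c), s(c))   [R3 at ε]
2. pair(pair(s(m(c, s(s(c)), pair(s(0), c))), c), s(c))  →  pair(pair(s(c), c), s(c))   [R3 at 1.1.1]

no — NF(t₁) = s(s(c)), NF(t₂) = pair(pair(s(c), c), s(c))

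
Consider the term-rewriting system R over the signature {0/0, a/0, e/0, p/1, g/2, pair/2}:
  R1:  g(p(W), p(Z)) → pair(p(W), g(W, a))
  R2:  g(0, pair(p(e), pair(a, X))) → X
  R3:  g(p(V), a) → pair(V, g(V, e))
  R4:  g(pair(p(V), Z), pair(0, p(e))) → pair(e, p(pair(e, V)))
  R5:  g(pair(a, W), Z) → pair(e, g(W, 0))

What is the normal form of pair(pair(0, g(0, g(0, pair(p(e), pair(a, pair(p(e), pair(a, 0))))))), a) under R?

1. pair(pair(0, g(0, g(0, pair(p(e), pair(a, pair(p(e), pair(a, 0))))))), a)  →  pair(pair(0, g(0, pair(p(e), pair(a, 0)))), a)   [R2 at 1.2.2]
2. pair(pair(0, g(0, pair(p(e), pair(a, 0)))), a)  →  pair(pair(0, 0), a)   [R2 at 1.2]

pair(pair(0, 0), a)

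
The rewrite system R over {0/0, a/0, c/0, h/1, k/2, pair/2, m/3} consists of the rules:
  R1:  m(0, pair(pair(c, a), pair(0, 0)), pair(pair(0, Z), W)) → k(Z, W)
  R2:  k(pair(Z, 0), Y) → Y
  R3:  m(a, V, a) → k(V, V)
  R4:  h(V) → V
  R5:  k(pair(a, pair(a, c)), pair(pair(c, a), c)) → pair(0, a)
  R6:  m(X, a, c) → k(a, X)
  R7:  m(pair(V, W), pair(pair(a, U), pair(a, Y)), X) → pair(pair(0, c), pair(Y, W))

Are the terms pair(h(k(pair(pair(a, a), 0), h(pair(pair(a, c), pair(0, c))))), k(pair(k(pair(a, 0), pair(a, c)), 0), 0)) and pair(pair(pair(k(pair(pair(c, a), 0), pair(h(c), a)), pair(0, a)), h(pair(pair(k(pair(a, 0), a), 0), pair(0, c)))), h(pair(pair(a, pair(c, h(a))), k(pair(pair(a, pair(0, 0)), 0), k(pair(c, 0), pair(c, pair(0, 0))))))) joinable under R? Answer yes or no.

Reduce t₁ = pair(h(k(pair(pair(a, a), 0), h(pair(pair(a, c), pair(0, c))))), k(pair(k(pair(a, 0), pair(a, c)), 0), 0)):
1. pair(h(k(pair(pair(a, a), 0), h(pair(pair(a, c), pair(0, c))))), k(pair(k(pair(a, 0), pair(a, c)), 0), 0))  →  pair(k(pair(pair(a, a), 0), h(pair(pair(a, c), pair(0, c)))), k(pair(k(pair(a, 0), pair(a, c)), 0), 0))   [R4 at 1]
2. pair(k(pair(pair(a, a), 0), h(pair(pair(a, c), pair(0, c)))), k(pair(k(pair(a, 0), pair(a, c)), 0), 0))  →  pair(h(pair(pair(a, c), pair(0, c))), k(pair(k(pair(a, 0), pair(a, c)), 0), 0))   [R2 at 1]
3. pair(h(pair(pair(a, c), pair(0, c))), k(pair(k(pair(a, 0), pair(a, c)), 0), 0))  →  pair(pair(pair(a, c), pair(0, c)), k(pair(k(pair(a, 0), pair(a, c)), 0), 0))   [R4 at 1]
4. pair(pair(pair(a, c), pair(0, c)), k(pair(k(pair(a, 0), pair(a, c)), 0), 0))  →  pair(pair(pair(a, c), pair(0, c)), 0)   [R2 at 2]

Reduce t₂ = pair(pair(pair(k(pair(pair(c, a), 0), pair(h(c), a)), pair(0, a)), h(pair(pair(k(pair(a, 0), a), 0), pair(0, c)))), h(pair(pair(a, pair(c, h(a))), k(pair(pair(a, pair(0, 0)), 0), k(pair(c, 0), pair(c, pair(0, 0))))))):
1. pair(pair(pair(k(pair(pair(c, a), 0), pair(h(c), a)), pair(0, a)), h(pair(pair(k(pair(a, 0), a), 0), pair(0, c)))), h(pair(pair(a, pair(c, h(a))), k(pair(pair(a, pair(0, 0)), 0), k(pair(c, 0), pair(c, pair(0, 0)))))))  →  pair(pair(pair(pair(h(c), a), pair(0, a)), h(pair(pair(k(pair(a, 0), a), 0), pair(0, c)))), h(pair(pair(a, pair(c, h(a))), k(pair(pair(a, pair(0, 0)), 0), k(pair(c, 0), pair(c, pair(0, 0)))))))   [R2 at 1.1.1]
2. pair(pair(pair(pair(h(c), a), pair(0, a)), h(pair(pair(k(pair(a, 0), a), 0), pair(0, c)))), h(pair(pair(a, pair(c, h(a))), k(pair(pair(a, pair(0, 0)), 0), k(pair(c, 0), pair(c, pair(0, 0)))))))  →  pair(pair(pair(pair(c, a), pair(0, a)), h(pair(pair(k(pair(a, 0), a), 0), pair(0, c)))), h(pair(pair(a, pair(c, h(a))), k(pair(pair(a, pair(0, 0)), 0), k(pair(c, 0), pair(c, pair(0, 0)))))))   [R4 at 1.1.1.1]
3. pair(pair(pair(pair(c, a), pair(0, a)), h(pair(pair(k(pair(a, 0), a), 0), pair(0, c)))), h(pair(pair(a, pair(c, h(a))), k(pair(pair(a, pair(0, 0)), 0), k(pair(c, 0), pair(c, pair(0, 0)))))))  →  pair(pair(pair(pair(c, a), pair(0, a)), pair(pair(k(pair(a, 0), a), 0), pair(0, c))), h(pair(pair(a, pair(c, h(a))), k(pair(pair(a, pair(0, 0)), 0), k(pair(c, 0), pair(c, pair(0, 0)))))))   [R4 at 1.2]
4. pair(pair(pair(pair(c, a), pair(0, a)), pair(pair(k(pair(a, 0), a), 0), pair(0, c))), h(pair(pair(a, pair(c, h(a))), k(pair(pair(a, pair(0, 0)), 0), k(pair(c, 0), pair(c, pair(0, 0)))))))  →  pair(pair(pair(pair(c, a), pair(0, a)), pair(pair(a, 0), pair(0, c))), h(pair(pair(a, pair(c, h(a))), k(pair(pair(a, pair(0, 0)), 0), k(pair(c, 0), pair(c, pair(0, 0)))))))   [R2 at 1.2.1.1]
5. pair(pair(pair(pair(c, a), pair(0, a)), pair(pair(a, 0), pair(0, c))), h(pair(pair(a, pair(c, h(a))), k(pair(pair(a, pair(0, 0)), 0), k(pair(c, 0), pair(c, pair(0, 0)))))))  →  pair(pair(pair(pair(c, a), pair(0, a)), pair(pair(a, 0), pair(0, c))), pair(pair(a, pair(c, h(a))), k(pair(pair(a, pair(0, 0)), 0), k(pair(c, 0), pair(c, pair(0, 0))))))   [R4 at 2]
6. pair(pair(pair(pair(c, a), pair(0, a)), pair(pair(a, 0), pair(0, c))), pair(pair(a, pair(c, h(a))), k(pair(pair(a, pair(0, 0)), 0), k(pair(c, 0), pair(c, pair(0, 0))))))  →  pair(pair(pair(pair(c, a), pair(0, a)), pair(pair(a, 0), pair(0, c))), pair(pair(a, pair(c, a)), k(pair(pair(a, pair(0, 0)), 0), k(pair(c, 0), pair(c, pair(0, 0))))))   [R4 at 2.1.2.2]
7. pair(pair(pair(pair(c, a), pair(0, a)), pair(pair(a, 0), pair(0, c))), pair(pair(a, pair(c, a)), k(pair(pair(a, pair(0, 0)), 0), k(pair(c, 0), pair(c, pair(0, 0))))))  →  pair(pair(pair(pair(c, a), pair(0, a)), pair(pair(a, 0), pair(0, c))), pair(pair(a, pair(c, a)), k(pair(c, 0), pair(c, pair(0, 0)))))   [R2 at 2.2]
8. pair(pair(pair(pair(c, a), pair(0, a)), pair(pair(a, 0), pair(0, c))), pair(pair(a, pair(c, a)), k(pair(c, 0), pair(c, pair(0, 0)))))  →  pair(pair(pair(pair(c, a), pair(0, a)), pair(pair(a, 0), pair(0, c))), pair(pair(a, pair(c, a)), pair(c, pair(0, 0))))   [R2 at 2.2]

no — NF(t₁) = pair(pair(pair(a, c), pair(0, c)), 0), NF(t₂) = pair(pair(pair(pair(c, a), pair(0, a)), pair(pair(a, 0), pair(0, c))), pair(pair(a, pair(c, a)), pair(c, pair(0, 0))))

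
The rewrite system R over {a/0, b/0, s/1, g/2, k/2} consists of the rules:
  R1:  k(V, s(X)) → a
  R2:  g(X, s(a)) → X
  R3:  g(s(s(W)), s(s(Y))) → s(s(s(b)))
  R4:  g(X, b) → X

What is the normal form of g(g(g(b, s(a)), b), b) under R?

1. g(g(g(b, s(a)), b), b)  →  g(g(b, s(a)), b)   [R4 at ε]
2. g(g(b, s(a)), b)  →  g(b, s(a))   [R4 at ε]
3. g(b, s(a))  →  b   [R2 at ε]

b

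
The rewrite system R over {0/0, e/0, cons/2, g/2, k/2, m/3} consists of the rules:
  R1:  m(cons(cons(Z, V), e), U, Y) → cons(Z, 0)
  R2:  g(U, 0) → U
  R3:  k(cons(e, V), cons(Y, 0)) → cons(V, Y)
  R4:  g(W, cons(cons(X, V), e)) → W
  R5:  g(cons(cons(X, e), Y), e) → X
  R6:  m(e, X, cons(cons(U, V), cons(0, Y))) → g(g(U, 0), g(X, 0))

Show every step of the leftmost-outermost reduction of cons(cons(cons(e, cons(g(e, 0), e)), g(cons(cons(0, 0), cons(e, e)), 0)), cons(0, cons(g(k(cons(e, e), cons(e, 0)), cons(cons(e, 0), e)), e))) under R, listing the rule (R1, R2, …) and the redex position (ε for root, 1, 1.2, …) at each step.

cons(cons(cons(e, cons(e, e)), cons(cons(0, 0), cons(e, e))), cons(0, cons(cons(e, e), e)))

1. cons(cons(cons(e, cons(g(e, 0), e)), g(cons(cons(0, 0), cons(e, e)), 0)), cons(0, cons(g(k(cons(e, e), cons(e, 0)), cons(cons(e, 0), e)), e)))  →  cons(cons(cons(e, cons(e, e)), g(cons(cons(0, 0), cons(e, e)), 0)), cons(0, cons(g(k(cons(e, e), cons(e, 0)), cons(cons(e, 0), e)), e)))   [R2 at 1.1.2.1]
2. cons(cons(cons(e, cons(e, e)), g(cons(cons(0, 0), cons(e, e)), 0)), cons(0, cons(g(k(cons(e, e), cons(e, 0)), cons(cons(e, 0), e)), e)))  →  cons(cons(cons(e, cons(e, e)), cons(cons(0, 0), cons(e, e))), cons(0, cons(g(k(cons(e, e), cons(e, 0)), cons(cons(e, 0), e)), e)))   [R2 at 1.2]
3. cons(cons(cons(e, cons(e, e)), cons(cons(0, 0), cons(e, e))), cons(0, cons(g(k(cons(e, e), cons(e, 0)), cons(cons(e, 0), e)), e)))  →  cons(cons(cons(e, cons(e, e)), cons(cons(0, 0), cons(e, e))), cons(0, cons(k(cons(e, e), cons(e, 0)), e)))   [R4 at 2.2.1]
4. cons(cons(cons(e, cons(e, e)), cons(cons(0, 0), cons(e, e))), cons(0, cons(k(cons(e, e), cons(e, 0)), e)))  →  cons(cons(cons(e, cons(e, e)), cons(cons(0, 0), cons(e, e))), cons(0, cons(cons(e, e), e)))   [R3 at 2.2.1]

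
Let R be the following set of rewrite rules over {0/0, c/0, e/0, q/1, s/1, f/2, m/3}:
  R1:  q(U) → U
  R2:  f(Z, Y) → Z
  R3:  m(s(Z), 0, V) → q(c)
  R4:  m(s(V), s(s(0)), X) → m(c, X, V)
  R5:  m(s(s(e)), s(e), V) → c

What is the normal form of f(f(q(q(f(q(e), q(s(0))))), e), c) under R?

e

1. f(f(q(q(f(q(e), q(s(0))))), e), c)  →  f(q(q(f(q(e), q(s(0))))), e)   [R2 at ε]
2. f(q(q(f(q(e), q(s(0))))), e)  →  q(q(f(q(e), q(s(0)))))   [R2 at ε]
3. q(q(f(q(e), q(s(0)))))  →  q(f(q(e), q(s(0))))   [R1 at ε]
4. q(f(q(e), q(s(0))))  →  f(q(e), q(s(0)))   [R1 at ε]
5. f(q(e), q(s(0)))  →  q(e)   [R2 at ε]
6. q(e)  →  e   [R1 at ε]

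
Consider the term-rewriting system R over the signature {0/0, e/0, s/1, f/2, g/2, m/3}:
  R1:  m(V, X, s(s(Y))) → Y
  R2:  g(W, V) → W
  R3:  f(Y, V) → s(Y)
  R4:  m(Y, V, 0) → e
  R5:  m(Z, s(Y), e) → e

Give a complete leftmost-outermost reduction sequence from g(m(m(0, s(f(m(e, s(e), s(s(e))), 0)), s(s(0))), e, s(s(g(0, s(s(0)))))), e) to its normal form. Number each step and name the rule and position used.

0

1. g(m(m(0, s(f(m(e, s(e), s(s(e))), 0)), s(s(0))), e, s(s(g(0, s(s(0)))))), e)  →  m(m(0, s(f(m(e, s(e), s(s(e))), 0)), s(s(0))), e, s(s(g(0, s(s(0))))))   [R2 at ε]
2. m(m(0, s(f(m(e, s(e), s(s(e))), 0)), s(s(0))), e, s(s(g(0, s(s(0))))))  →  g(0, s(s(0)))   [R1 at ε]
3. g(0, s(s(0)))  →  0   [R2 at ε]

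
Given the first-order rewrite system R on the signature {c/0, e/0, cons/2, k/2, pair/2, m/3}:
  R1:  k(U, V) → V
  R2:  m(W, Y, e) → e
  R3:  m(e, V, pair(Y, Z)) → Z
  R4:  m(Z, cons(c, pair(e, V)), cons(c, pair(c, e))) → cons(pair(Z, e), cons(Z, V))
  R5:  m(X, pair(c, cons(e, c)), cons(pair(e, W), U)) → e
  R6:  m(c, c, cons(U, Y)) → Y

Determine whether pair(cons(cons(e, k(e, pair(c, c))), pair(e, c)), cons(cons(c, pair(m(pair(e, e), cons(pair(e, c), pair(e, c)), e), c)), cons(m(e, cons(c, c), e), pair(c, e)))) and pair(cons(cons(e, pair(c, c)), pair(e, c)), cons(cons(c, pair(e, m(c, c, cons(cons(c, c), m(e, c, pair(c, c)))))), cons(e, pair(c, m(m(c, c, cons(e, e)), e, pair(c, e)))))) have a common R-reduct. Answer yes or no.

yes — NF(t₁) = pair(cons(cons(e, pair(c, c)), pair(e, c)), cons(cons(c, pair(e, c)), cons(e, pair(c, e)))), NF(t₂) = pair(cons(cons(e, pair(c, c)), pair(e, c)), cons(cons(c, pair(e, c)), cons(e, pair(c, e))))

Reduce t₁ = pair(cons(cons(e, k(e, pair(c, c))), pair(e, c)), cons(cons(c, pair(m(pair(e, e), cons(pair(e, c), pair(e, c)), e), c)), cons(m(e, cons(c, c), e), pair(c, e)))):
1. pair(cons(cons(e, k(e, pair(c, c))), pair(e, c)), cons(cons(c, pair(m(pair(e, e), cons(pair(e, c), pair(e, c)), e), c)), cons(m(e, cons(c, c), e), pair(c, e))))  →  pair(cons(cons(e, pair(c, c)), pair(e, c)), cons(cons(c, pair(m(pair(e, e), cons(pair(e, c), pair(e, c)), e), c)), cons(m(e, cons(c, c), e), pair(c, e))))   [R1 at 1.1.2]
2. pair(cons(cons(e, pair(c, c)), pair(e, c)), cons(cons(c, pair(m(pair(e, e), cons(pair(e, c), pair(e, c)), e), c)), cons(m(e, cons(c, c), e), pair(c, e))))  →  pair(cons(cons(e, pair(c, c)), pair(e, c)), cons(cons(c, pair(e, c)), cons(m(e, cons(c, c), e), pair(c, e))))   [R2 at 2.1.2.1]
3. pair(cons(cons(e, pair(c, c)), pair(e, c)), cons(cons(c, pair(e, c)), cons(m(e, cons(c, c), e), pair(c, e))))  →  pair(cons(cons(e, pair(c, c)), pair(e, c)), cons(cons(c, pair(e, c)), cons(e, pair(c, e))))   [R2 at 2.2.1]

Reduce t₂ = pair(cons(cons(e, pair(c, c)), pair(e, c)), cons(cons(c, pair(e, m(c, c, cons(cons(c, c), m(e, c, pair(c, c)))))), cons(e, pair(c, m(m(c, c, cons(e, e)), e, pair(c, e)))))):
1. pair(cons(cons(e, pair(c, c)), pair(e, c)), cons(cons(c, pair(e, m(c, c, cons(cons(c, c), m(e, c, pair(c, c)))))), cons(e, pair(c, m(m(c, c, cons(e, e)), e, pair(c, e))))))  →  pair(cons(cons(e, pair(c, c)), pair(e, c)), cons(cons(c, pair(e, m(e, c, pair(c, c)))), cons(e, pair(c, m(m(c, c, cons(e, e)), e, pair(c, e))))))   [R6 at 2.1.2.2]
2. pair(cons(cons(e, pair(c, c)), pair(e, c)), cons(cons(c, pair(e, m(e, c, pair(c, c)))), cons(e, pair(c, m(m(c, c, cons(e, e)), e, pair(c, e))))))  →  pair(cons(cons(e, pair(c, c)), pair(e, c)), cons(cons(c, pair(e, c)), cons(e, pair(c, m(m(c, c, cons(e, e)), e, pair(c, e))))))   [R3 at 2.1.2.2]
3. pair(cons(cons(e, pair(c, c)), pair(e, c)), cons(cons(c, pair(e, c)), cons(e, pair(c, m(m(c, c, cons(e, e)), e, pair(c, e))))))  →  pair(cons(cons(e, pair(c, c)), pair(e, c)), cons(cons(c, pair(e, c)), cons(e, pair(c, m(e, e, pair(c, e))))))   [R6 at 2.2.2.2.1]
4. pair(cons(cons(e, pair(c, c)), pair(e, c)), cons(cons(c, pair(e, c)), cons(e, pair(c, m(e, e, pair(c, e))))))  →  pair(cons(cons(e, pair(c, c)), pair(e, c)), cons(cons(c, pair(e, c)), cons(e, pair(c, e))))   [R3 at 2.2.2.2]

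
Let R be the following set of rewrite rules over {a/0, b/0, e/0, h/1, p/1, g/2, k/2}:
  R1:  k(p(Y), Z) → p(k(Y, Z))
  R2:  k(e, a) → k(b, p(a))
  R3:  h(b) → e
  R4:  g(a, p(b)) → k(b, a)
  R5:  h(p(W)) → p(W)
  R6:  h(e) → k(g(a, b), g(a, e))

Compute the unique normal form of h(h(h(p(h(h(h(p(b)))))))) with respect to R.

p(p(b))

1. h(h(h(p(h(h(h(p(b))))))))  →  h(h(p(h(h(h(p(b)))))))   [R5 at 1.1]
2. h(h(p(h(h(h(p(b)))))))  →  h(p(h(h(h(p(b))))))   [R5 at 1]
3. h(p(h(h(h(p(b))))))  →  p(h(h(h(p(b)))))   [R5 at ε]
4. p(h(h(h(p(b)))))  →  p(h(h(p(b))))   [R5 at 1.1.1]
5. p(h(h(p(b))))  →  p(h(p(b)))   [R5 at 1.1]
6. p(h(p(b)))  →  p(p(b))   [R5 at 1]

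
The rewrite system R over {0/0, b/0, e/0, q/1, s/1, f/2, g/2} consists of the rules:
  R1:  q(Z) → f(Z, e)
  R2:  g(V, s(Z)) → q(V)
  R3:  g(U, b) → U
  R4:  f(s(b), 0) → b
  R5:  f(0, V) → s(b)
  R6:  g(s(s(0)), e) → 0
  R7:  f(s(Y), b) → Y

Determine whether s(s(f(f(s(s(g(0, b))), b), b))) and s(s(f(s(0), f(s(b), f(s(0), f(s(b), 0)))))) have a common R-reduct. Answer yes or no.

Reduce t₁ = s(s(f(f(s(s(g(0, b))), b), b))):
1. s(s(f(f(s(s(g(0, b))), b), b)))  →  s(s(f(s(g(0, b)), b)))   [R7 at 1.1.1]
2. s(s(f(s(g(0, b)), b)))  →  s(s(g(0, b)))   [R7 at 1.1]
3. s(s(g(0, b)))  →  s(s(0))   [R3 at 1.1]

Reduce t₂ = s(s(f(s(0), f(s(b), f(s(0), f(s(b), 0)))))):
1. s(s(f(s(0), f(s(b), f(s(0), f(s(b), 0))))))  →  s(s(f(s(0), f(s(b), f(s(0), b)))))   [R4 at 1.1.2.2.2]
2. s(s(f(s(0), f(s(b), f(s(0), b)))))  →  s(s(f(s(0), f(s(b), 0))))   [R7 at 1.1.2.2]
3. s(s(f(s(0), f(s(b), 0))))  →  s(s(f(s(0), b)))   [R4 at 1.1.2]
4. s(s(f(s(0), b)))  →  s(s(0))   [R7 at 1.1]

yes — NF(t₁) = s(s(0)), NF(t₂) = s(s(0))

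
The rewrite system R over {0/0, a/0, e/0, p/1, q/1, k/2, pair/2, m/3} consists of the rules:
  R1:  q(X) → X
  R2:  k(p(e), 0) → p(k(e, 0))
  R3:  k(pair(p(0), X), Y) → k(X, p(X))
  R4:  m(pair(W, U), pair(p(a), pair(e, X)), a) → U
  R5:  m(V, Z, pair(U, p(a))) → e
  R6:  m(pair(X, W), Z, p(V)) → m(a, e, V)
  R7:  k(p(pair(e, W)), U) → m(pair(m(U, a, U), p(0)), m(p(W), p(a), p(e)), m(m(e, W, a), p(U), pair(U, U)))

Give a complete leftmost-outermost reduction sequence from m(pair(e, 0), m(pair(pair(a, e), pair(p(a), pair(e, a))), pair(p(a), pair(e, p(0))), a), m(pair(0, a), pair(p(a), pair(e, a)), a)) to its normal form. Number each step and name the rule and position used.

0

1. m(pair(e, 0), m(pair(pair(a, e), pair(p(a), pair(e, a))), pair(p(a), pair(e, p(0))), a), m(pair(0, a), pair(p(a), pair(e, a)), a))  →  m(pair(e, 0), pair(p(a), pair(e, a)), m(pair(0, a), pair(p(a), pair(e, a)), a))   [R4 at 2]
2. m(pair(e, 0), pair(p(a), pair(e, a)), m(pair(0, a), pair(p(a), pair(e, a)), a))  →  m(pair(e, 0), pair(p(a), pair(e, a)), a)   [R4 at 3]
3. m(pair(e, 0), pair(p(a), pair(e, a)), a)  →  0   [R4 at ε]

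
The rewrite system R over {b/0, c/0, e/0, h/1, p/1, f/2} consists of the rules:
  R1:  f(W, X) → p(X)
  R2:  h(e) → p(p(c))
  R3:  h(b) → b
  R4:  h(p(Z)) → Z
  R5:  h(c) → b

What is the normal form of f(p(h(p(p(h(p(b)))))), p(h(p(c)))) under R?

p(p(c))

1. f(p(h(p(p(h(p(b)))))), p(h(p(c))))  →  p(p(h(p(c))))   [R1 at ε]
2. p(p(h(p(c))))  →  p(p(c))   [R4 at 1.1]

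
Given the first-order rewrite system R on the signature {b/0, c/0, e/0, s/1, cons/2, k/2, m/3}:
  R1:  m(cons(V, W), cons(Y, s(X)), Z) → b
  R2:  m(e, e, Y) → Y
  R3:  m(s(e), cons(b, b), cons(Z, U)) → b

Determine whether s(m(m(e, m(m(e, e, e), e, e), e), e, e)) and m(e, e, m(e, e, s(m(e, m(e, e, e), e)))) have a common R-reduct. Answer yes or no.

Reduce t₁ = s(m(m(e, m(m(e, e, e), e, e), e), e, e)):
1. s(m(m(e, m(m(e, e, e), e, e), e), e, e))  →  s(m(m(e, m(e, e, e), e), e, e))   [R2 at 1.1.2.1]
2. s(m(m(e, m(e, e, e), e), e, e))  →  s(m(m(e, e, e), e, e))   [R2 at 1.1.2]
3. s(m(m(e, e, e), e, e))  →  s(m(e, e, e))   [R2 at 1.1]
4. s(m(e, e, e))  →  s(e)   [R2 at 1]

Reduce t₂ = m(e, e, m(e, e, s(m(e, m(e, e, e), e)))):
1. m(e, e, m(e, e, s(m(e, m(e, e, e), e))))  →  m(e, e, s(m(e, m(e, e, e), e)))   [R2 at ε]
2. m(e, e, s(m(e, m(e, e, e), e)))  →  s(m(e, m(e, e, e), e))   [R2 at ε]
3. s(m(e, m(e, e, e), e))  →  s(m(e, e, e))   [R2 at 1.2]
4. s(m(e, e, e))  →  s(e)   [R2 at 1]

yes — NF(t₁) = s(e), NF(t₂) = s(e)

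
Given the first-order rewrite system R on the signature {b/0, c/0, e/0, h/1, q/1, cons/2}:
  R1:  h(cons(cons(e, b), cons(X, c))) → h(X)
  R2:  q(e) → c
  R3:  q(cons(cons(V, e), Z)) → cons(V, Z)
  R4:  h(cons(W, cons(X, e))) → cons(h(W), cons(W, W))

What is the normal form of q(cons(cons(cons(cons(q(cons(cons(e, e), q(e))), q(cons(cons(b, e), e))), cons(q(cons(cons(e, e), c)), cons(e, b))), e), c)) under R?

cons(cons(cons(cons(e, c), cons(b, e)), cons(cons(e, c), cons(e, b))), c)

1. q(cons(cons(cons(cons(q(cons(cons(e, e), q(e))), q(cons(cons(b, e), e))), cons(q(cons(cons(e, e), c)), cons(e, b))), e), c))  →  cons(cons(cons(q(cons(cons(e, e), q(e))), q(cons(cons(b, e), e))), cons(q(cons(cons(e, e), c)), cons(e, b))), c)   [R3 at ε]
2. cons(cons(cons(q(cons(cons(e, e), q(e))), q(cons(cons(b, e), e))), cons(q(cons(cons(e, e), c)), cons(e, b))), c)  →  cons(cons(cons(cons(e, q(e)), q(cons(cons(b, e), e))), cons(q(cons(cons(e, e), c)), cons(e, b))), c)   [R3 at 1.1.1]
3. cons(cons(cons(cons(e, q(e)), q(cons(cons(b, e), e))), cons(q(cons(cons(e, e), c)), cons(e, b))), c)  →  cons(cons(cons(cons(e, c), q(cons(cons(b, e), e))), cons(q(cons(cons(e, e), c)), cons(e, b))), c)   [R2 at 1.1.1.2]
4. cons(cons(cons(cons(e, c), q(cons(cons(b, e), e))), cons(q(cons(cons(e, e), c)), cons(e, b))), c)  →  cons(cons(cons(cons(e, c), cons(b, e)), cons(q(cons(cons(e, e), c)), cons(e, b))), c)   [R3 at 1.1.2]
5. cons(cons(cons(cons(e, c), cons(b, e)), cons(q(cons(cons(e, e), c)), cons(e, b))), c)  →  cons(cons(cons(cons(e, c), cons(b, e)), cons(cons(e, c), cons(e, b))), c)   [R3 at 1.2.1]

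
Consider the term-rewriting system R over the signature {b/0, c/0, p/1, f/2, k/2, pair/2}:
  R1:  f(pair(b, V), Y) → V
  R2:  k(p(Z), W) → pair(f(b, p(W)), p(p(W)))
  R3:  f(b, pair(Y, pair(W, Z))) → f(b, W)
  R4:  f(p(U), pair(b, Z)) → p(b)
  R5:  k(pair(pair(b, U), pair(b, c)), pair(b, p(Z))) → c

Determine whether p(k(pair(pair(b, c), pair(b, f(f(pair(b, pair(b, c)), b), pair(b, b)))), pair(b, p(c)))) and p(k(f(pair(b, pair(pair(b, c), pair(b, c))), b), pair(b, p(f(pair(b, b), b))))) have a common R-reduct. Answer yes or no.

Reduce t₁ = p(k(pair(pair(b, c), pair(b, f(f(pair(b, pair(b, c)), b), pair(b, b)))), pair(b, p(c)))):
1. p(k(pair(pair(b, c), pair(b, f(f(pair(b, pair(b, c)), b), pair(b, b)))), pair(b, p(c))))  →  p(k(pair(pair(b, c), pair(b, f(pair(b, c), pair(b, b)))), pair(b, p(c))))   [R1 at 1.1.2.2.1]
2. p(k(pair(pair(b, c), pair(b, f(pair(b, c), pair(b, b)))), pair(b, p(c))))  →  p(k(pair(pair(b, c), pair(b, c)), pair(b, p(c))))   [R1 at 1.1.2.2]
3. p(k(pair(pair(b, c), pair(b, c)), pair(b, p(c))))  →  p(c)   [R5 at 1]

Reduce t₂ = p(k(f(pair(b, pair(pair(b, c), pair(b, c))), b), pair(b, p(f(pair(b, b), b))))):
1. p(k(f(pair(b, pair(pair(b, c), pair(b, c))), b), pair(b, p(f(pair(b, b), b)))))  →  p(k(pair(pair(b, c), pair(b, c)), pair(b, p(f(pair(b, b), b)))))   [R1 at 1.1]
2. p(k(pair(pair(b, c), pair(b, c)), pair(b, p(f(pair(b, b), b)))))  →  p(c)   [R5 at 1]

yes — NF(t₁) = p(c), NF(t₂) = p(c)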